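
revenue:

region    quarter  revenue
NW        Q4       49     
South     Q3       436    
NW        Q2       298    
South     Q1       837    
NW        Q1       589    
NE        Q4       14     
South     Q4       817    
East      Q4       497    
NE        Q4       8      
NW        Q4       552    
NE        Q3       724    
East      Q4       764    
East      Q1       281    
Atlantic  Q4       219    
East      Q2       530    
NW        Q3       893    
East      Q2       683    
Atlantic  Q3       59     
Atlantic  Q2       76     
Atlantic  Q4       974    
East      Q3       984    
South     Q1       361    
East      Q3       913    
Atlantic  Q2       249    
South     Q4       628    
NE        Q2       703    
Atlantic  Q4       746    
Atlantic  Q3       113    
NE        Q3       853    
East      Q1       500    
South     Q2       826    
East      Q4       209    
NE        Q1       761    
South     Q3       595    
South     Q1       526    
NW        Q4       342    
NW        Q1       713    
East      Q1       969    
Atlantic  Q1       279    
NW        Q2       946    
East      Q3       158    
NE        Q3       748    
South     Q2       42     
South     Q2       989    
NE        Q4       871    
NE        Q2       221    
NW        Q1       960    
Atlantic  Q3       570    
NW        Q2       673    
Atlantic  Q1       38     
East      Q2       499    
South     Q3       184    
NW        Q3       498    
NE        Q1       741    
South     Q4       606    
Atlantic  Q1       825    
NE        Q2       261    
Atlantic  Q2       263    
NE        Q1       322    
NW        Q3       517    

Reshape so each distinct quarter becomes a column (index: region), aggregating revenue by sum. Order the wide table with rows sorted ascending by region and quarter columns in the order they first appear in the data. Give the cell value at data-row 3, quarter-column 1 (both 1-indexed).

With rows sorted ascending by region, row 3 is region=NE. quarter columns in first-appearance order: Q4, Q3, Q2, Q1; column 1 is Q4.
Long rows with region=NE, quarter=Q4: 14 + 8 + 871 = 893.

893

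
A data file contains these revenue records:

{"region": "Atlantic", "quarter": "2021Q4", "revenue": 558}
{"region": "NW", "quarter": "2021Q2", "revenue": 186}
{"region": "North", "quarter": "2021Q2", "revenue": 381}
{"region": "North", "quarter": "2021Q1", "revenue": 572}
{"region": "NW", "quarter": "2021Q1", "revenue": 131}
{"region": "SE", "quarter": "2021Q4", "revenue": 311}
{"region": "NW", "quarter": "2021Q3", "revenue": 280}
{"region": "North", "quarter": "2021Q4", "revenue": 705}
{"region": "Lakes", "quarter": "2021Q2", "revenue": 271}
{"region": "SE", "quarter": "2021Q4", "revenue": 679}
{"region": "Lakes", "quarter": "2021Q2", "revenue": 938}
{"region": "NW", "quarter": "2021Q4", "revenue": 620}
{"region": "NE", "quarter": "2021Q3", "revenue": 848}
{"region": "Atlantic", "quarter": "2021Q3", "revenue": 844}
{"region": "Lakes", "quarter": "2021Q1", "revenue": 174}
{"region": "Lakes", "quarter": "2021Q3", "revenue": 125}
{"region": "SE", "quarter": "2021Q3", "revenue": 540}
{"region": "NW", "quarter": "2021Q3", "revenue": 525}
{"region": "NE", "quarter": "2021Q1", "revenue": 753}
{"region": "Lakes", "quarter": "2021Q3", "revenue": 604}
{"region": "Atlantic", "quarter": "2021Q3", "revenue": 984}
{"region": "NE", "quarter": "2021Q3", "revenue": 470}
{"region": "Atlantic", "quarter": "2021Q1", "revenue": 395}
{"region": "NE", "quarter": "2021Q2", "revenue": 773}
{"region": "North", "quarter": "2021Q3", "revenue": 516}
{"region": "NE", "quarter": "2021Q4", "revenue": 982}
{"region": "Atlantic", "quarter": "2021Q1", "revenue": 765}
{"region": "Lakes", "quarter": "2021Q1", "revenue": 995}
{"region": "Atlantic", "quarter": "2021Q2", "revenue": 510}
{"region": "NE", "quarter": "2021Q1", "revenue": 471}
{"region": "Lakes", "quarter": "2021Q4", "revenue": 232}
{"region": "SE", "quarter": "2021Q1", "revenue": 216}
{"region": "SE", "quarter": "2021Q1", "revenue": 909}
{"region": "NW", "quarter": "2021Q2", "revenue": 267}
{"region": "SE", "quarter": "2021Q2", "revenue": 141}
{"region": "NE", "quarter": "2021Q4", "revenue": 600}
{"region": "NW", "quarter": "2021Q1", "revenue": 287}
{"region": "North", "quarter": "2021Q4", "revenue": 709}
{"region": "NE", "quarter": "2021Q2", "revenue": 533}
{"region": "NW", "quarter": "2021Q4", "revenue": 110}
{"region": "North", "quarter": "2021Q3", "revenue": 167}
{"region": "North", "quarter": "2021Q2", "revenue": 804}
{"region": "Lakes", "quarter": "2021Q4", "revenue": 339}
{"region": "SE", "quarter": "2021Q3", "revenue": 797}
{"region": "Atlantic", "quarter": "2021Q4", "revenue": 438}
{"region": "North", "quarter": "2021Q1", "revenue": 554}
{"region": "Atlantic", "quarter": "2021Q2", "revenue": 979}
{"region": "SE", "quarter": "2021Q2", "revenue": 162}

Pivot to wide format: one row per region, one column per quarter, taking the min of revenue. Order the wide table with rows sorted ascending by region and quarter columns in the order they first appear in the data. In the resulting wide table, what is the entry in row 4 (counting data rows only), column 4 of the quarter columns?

280

With rows sorted ascending by region, row 4 is region=NW. quarter columns in first-appearance order: 2021Q4, 2021Q2, 2021Q1, 2021Q3; column 4 is 2021Q3.
Long rows with region=NW, quarter=2021Q3: min(280, 525) = 280.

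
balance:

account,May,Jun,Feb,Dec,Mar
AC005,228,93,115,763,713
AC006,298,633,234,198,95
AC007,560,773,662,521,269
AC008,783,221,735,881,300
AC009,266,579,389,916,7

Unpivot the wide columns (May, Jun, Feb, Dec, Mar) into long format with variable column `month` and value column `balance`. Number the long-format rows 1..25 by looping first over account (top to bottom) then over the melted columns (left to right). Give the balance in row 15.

269

25 rows total (5 × 5). Row 15: index ⌊(15-1)/5⌋ = 2 into account → AC007; (15-1) mod 5 = 4 into the melted columns → Mar.
So row 15 is (AC007, Mar, 269); balance = 269.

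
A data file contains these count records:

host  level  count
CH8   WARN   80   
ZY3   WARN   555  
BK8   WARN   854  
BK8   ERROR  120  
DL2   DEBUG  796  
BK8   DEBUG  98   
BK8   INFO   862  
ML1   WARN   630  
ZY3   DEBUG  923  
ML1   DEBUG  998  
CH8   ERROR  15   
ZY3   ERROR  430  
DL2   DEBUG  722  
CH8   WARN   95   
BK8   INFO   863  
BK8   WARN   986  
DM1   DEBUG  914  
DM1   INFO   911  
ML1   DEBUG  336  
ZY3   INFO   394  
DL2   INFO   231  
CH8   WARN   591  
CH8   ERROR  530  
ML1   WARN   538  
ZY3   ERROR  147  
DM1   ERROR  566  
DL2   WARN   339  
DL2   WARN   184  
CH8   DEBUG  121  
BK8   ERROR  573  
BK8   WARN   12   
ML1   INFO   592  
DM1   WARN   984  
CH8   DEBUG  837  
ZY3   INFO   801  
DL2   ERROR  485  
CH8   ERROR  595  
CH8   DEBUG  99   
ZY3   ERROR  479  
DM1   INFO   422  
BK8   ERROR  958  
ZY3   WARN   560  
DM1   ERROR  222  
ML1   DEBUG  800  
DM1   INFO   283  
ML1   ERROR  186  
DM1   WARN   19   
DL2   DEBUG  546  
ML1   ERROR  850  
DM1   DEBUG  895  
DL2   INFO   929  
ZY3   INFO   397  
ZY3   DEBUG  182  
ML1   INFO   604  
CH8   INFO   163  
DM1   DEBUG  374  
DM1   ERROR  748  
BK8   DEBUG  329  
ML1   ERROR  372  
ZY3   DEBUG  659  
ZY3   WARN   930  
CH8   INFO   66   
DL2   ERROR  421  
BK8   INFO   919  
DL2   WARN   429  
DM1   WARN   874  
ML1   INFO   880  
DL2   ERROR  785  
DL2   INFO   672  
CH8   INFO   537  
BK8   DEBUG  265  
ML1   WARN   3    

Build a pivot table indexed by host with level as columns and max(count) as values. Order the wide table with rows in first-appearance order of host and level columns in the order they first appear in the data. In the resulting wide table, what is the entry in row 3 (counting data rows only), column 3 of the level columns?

329

With rows in first-appearance order of host, row 3 is host=BK8. level columns in first-appearance order: WARN, ERROR, DEBUG, INFO; column 3 is DEBUG.
Long rows with host=BK8, level=DEBUG: max(98, 329, 265) = 329.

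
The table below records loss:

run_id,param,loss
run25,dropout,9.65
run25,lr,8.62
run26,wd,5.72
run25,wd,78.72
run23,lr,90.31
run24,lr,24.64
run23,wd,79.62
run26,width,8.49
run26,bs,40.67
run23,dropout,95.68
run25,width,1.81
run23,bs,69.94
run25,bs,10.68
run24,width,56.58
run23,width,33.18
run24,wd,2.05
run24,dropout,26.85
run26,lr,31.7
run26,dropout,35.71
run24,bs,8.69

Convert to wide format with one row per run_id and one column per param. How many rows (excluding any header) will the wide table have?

4

4 distinct run_id values → 4 rows.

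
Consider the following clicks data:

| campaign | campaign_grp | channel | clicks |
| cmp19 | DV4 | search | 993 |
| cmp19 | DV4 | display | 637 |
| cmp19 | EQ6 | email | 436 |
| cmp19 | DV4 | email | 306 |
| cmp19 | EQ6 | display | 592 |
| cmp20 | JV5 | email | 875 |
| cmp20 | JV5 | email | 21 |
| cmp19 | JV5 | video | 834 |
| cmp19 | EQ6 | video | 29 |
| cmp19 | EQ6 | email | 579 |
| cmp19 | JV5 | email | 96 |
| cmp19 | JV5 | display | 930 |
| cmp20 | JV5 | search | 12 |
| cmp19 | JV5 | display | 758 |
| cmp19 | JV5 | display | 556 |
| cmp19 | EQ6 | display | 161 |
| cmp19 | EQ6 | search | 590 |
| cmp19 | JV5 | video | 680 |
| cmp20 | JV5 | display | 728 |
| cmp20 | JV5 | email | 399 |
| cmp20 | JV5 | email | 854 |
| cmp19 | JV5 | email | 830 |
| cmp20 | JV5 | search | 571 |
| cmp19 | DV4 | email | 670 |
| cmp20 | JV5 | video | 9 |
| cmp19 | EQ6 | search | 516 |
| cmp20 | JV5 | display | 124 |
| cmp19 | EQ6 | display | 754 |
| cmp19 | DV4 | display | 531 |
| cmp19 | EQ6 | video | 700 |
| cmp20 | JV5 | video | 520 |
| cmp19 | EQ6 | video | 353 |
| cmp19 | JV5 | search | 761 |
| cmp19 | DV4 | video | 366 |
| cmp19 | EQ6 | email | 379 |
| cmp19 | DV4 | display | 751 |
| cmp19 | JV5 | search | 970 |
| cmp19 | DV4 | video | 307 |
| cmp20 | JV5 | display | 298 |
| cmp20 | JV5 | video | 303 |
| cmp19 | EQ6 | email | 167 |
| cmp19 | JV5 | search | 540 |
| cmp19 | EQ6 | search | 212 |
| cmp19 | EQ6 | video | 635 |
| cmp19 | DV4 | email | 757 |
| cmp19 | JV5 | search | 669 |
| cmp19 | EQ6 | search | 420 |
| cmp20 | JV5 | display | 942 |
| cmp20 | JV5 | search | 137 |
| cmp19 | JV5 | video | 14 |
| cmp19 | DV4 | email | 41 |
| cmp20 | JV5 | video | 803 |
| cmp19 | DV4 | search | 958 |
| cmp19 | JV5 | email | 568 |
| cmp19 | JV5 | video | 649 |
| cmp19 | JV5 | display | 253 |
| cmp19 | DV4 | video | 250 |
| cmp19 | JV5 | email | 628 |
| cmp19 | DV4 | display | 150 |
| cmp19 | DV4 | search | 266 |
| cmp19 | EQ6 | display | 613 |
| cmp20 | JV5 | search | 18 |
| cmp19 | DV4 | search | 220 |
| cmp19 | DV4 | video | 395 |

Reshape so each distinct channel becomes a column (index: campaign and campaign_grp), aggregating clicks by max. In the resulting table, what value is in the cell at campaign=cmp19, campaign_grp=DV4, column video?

395

Rows with campaign=cmp19, campaign_grp=DV4 and channel=video: clicks values are 366, 307, 250, 395.
max(366, 307, 250, 395) = 395.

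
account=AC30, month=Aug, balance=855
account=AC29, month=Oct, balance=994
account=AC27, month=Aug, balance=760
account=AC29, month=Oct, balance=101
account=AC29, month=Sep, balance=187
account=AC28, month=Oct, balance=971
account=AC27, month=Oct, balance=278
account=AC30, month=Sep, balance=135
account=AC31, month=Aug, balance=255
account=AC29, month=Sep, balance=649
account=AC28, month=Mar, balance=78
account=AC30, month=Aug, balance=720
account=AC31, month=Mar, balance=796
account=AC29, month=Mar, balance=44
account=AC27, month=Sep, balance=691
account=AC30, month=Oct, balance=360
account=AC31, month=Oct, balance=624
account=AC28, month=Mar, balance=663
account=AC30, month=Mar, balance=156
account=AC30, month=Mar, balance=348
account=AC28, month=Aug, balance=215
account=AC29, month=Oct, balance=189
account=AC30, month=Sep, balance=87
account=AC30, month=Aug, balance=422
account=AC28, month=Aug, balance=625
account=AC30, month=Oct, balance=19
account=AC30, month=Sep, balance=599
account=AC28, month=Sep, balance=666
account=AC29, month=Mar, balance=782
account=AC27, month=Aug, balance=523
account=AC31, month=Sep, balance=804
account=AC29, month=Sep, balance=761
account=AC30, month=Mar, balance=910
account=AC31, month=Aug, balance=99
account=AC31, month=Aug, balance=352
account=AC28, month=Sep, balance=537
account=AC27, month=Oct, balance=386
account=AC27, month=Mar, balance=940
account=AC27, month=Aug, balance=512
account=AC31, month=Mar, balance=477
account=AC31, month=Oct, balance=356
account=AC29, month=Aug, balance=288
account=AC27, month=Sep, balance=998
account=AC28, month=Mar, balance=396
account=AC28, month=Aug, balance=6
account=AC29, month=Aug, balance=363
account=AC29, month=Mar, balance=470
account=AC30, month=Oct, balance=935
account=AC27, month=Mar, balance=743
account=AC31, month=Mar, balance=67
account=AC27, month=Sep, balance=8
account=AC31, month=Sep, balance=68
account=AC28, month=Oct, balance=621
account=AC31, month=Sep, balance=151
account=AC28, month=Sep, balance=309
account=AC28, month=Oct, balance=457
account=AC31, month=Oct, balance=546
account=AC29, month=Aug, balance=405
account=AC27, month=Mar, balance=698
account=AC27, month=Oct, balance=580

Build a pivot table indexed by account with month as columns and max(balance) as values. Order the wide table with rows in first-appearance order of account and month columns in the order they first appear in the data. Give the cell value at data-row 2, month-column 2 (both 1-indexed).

994

With rows in first-appearance order of account, row 2 is account=AC29. month columns in first-appearance order: Aug, Oct, Sep, Mar; column 2 is Oct.
Long rows with account=AC29, month=Oct: max(994, 101, 189) = 994.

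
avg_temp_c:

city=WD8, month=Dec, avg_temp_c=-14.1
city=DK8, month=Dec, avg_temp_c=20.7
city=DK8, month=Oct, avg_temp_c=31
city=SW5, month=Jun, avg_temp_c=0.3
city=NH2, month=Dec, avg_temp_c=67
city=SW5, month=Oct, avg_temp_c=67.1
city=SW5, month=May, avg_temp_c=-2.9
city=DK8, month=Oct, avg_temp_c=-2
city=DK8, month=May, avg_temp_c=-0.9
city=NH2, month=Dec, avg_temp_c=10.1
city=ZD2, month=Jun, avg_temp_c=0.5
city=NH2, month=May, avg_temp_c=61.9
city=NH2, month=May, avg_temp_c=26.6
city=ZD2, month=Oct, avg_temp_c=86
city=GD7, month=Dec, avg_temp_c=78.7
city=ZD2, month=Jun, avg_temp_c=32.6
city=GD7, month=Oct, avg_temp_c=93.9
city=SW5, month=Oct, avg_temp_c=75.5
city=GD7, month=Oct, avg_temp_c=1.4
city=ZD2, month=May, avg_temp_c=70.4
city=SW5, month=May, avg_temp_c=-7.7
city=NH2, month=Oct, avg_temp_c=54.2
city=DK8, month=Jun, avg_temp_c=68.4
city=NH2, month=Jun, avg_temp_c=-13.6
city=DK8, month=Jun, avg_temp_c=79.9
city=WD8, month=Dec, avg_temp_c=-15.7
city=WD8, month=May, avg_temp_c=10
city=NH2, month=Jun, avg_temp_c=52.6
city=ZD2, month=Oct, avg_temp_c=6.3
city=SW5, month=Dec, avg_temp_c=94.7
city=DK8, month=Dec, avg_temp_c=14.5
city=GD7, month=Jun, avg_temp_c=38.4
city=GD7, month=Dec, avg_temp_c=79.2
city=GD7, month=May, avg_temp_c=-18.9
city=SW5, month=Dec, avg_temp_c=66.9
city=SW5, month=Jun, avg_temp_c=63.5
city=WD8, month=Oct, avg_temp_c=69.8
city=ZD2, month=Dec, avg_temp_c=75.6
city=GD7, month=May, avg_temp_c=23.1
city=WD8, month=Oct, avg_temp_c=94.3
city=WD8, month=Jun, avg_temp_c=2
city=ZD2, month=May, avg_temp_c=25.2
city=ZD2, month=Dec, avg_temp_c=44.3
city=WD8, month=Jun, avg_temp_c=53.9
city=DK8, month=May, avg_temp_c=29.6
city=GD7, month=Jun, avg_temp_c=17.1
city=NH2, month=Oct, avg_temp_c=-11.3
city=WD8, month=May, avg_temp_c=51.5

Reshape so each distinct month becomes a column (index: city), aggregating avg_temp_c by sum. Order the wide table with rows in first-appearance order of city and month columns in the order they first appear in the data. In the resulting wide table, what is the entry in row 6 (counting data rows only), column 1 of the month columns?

With rows in first-appearance order of city, row 6 is city=GD7. month columns in first-appearance order: Dec, Oct, Jun, May; column 1 is Dec.
Long rows with city=GD7, month=Dec: 78.7 + 79.2 = 157.9.

157.9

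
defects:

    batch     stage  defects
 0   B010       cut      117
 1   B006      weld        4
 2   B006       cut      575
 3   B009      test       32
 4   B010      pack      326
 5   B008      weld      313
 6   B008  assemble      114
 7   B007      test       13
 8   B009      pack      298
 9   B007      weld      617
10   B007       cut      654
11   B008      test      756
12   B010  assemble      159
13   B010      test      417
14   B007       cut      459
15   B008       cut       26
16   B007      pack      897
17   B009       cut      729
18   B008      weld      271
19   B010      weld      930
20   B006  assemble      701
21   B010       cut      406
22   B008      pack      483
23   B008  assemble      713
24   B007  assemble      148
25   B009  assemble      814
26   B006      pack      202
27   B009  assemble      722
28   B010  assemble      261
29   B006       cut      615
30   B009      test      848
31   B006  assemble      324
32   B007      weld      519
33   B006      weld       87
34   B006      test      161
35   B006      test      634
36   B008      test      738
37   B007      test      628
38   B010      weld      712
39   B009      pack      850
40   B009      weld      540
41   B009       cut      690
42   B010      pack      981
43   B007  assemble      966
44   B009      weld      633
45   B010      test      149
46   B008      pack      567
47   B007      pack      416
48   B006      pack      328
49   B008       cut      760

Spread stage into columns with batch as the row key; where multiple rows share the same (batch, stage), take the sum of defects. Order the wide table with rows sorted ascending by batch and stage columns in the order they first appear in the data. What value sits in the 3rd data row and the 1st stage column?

786

With rows sorted ascending by batch, row 3 is batch=B008. stage columns in first-appearance order: cut, weld, test, pack, assemble; column 1 is cut.
Long rows with batch=B008, stage=cut: 26 + 760 = 786.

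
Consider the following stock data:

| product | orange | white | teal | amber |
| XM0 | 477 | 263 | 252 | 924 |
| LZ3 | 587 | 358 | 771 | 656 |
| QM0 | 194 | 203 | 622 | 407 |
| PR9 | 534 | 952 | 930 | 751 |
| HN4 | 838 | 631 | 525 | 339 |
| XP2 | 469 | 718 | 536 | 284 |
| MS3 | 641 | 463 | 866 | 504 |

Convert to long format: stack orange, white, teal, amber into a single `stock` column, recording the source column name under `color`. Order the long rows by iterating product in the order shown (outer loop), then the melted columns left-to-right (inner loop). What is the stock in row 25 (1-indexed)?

28 rows total (7 × 4). Row 25: index ⌊(25-1)/4⌋ = 6 into product → MS3; (25-1) mod 4 = 0 into the melted columns → orange.
So row 25 is (MS3, orange, 641); stock = 641.

641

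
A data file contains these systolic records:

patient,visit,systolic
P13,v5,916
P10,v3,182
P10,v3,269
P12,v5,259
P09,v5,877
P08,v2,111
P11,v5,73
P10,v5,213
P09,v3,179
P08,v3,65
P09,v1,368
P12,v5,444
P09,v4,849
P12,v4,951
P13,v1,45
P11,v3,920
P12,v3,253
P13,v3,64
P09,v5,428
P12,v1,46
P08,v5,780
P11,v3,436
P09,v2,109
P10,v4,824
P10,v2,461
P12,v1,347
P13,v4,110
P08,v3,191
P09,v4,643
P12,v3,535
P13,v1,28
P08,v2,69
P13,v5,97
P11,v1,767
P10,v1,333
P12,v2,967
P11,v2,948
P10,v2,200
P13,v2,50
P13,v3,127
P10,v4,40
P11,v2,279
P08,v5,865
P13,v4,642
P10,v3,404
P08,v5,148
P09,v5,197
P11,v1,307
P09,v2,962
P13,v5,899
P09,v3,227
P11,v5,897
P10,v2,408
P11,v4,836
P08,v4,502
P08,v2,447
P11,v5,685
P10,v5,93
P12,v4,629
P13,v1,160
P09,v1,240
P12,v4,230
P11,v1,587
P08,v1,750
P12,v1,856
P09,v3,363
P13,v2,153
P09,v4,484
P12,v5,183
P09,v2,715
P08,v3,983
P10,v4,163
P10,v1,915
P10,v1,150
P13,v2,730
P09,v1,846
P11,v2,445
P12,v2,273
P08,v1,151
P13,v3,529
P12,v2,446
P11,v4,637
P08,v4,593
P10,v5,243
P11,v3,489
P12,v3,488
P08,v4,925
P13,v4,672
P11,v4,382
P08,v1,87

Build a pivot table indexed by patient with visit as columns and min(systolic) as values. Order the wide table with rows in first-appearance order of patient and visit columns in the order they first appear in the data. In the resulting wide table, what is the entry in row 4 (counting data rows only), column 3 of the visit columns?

With rows in first-appearance order of patient, row 4 is patient=P09. visit columns in first-appearance order: v5, v3, v2, v1, v4; column 3 is v2.
Long rows with patient=P09, visit=v2: min(109, 962, 715) = 109.

109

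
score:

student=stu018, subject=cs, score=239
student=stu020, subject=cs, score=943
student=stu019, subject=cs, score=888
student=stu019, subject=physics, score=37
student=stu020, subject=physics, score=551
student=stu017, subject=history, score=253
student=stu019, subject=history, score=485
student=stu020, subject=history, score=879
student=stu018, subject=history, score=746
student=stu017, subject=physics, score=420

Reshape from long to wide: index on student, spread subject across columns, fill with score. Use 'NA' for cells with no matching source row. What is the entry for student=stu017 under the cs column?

NA

No long-format row has student=stu017 and subject=cs, so the cell is NA.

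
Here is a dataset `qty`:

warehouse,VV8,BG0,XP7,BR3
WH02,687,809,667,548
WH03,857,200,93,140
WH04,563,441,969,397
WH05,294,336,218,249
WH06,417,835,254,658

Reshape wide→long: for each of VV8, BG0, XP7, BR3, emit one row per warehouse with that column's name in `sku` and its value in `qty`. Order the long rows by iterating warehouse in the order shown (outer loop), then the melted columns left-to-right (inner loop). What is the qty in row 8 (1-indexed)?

140

20 rows total (5 × 4). Row 8: index ⌊(8-1)/4⌋ = 1 into warehouse → WH03; (8-1) mod 4 = 3 into the melted columns → BR3.
So row 8 is (WH03, BR3, 140); qty = 140.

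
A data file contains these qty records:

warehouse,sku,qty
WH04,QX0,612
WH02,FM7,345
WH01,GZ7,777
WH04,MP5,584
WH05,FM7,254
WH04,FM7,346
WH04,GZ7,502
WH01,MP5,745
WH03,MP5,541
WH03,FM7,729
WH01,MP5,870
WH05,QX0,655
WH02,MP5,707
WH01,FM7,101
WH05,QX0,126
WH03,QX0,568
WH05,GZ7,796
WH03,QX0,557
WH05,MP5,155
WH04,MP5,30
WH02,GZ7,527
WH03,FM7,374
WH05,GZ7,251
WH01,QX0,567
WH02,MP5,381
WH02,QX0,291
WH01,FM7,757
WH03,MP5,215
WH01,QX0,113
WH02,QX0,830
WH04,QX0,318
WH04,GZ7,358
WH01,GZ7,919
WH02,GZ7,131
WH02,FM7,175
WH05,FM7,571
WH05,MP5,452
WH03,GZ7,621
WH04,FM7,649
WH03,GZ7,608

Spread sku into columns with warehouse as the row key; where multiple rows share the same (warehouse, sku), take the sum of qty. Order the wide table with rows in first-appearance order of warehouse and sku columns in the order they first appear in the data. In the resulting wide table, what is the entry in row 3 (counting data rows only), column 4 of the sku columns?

With rows in first-appearance order of warehouse, row 3 is warehouse=WH01. sku columns in first-appearance order: QX0, FM7, GZ7, MP5; column 4 is MP5.
Long rows with warehouse=WH01, sku=MP5: 745 + 870 = 1615.

1615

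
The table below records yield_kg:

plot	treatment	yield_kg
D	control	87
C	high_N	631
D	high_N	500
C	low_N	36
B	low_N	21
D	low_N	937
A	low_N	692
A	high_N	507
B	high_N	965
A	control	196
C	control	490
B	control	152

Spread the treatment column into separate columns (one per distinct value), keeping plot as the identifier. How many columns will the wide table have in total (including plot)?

4

1 column for plot plus 3 distinct treatment values → 4 columns.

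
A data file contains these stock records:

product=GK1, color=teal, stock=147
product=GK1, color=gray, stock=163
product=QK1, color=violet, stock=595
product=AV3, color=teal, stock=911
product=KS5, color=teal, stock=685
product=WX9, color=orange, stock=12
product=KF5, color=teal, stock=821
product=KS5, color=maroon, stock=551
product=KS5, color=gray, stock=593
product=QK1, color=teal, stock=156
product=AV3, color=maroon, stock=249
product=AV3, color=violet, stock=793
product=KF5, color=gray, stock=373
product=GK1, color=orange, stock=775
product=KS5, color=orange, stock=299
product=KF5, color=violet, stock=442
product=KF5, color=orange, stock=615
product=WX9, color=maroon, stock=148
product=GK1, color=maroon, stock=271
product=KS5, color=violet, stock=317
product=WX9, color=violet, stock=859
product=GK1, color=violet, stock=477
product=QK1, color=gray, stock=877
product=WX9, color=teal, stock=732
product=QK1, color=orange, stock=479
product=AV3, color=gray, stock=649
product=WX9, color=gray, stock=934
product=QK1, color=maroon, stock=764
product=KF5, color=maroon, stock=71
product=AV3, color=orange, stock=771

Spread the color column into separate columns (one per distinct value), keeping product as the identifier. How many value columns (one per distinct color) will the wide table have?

5 distinct color values: violet, teal, maroon, orange, gray.

5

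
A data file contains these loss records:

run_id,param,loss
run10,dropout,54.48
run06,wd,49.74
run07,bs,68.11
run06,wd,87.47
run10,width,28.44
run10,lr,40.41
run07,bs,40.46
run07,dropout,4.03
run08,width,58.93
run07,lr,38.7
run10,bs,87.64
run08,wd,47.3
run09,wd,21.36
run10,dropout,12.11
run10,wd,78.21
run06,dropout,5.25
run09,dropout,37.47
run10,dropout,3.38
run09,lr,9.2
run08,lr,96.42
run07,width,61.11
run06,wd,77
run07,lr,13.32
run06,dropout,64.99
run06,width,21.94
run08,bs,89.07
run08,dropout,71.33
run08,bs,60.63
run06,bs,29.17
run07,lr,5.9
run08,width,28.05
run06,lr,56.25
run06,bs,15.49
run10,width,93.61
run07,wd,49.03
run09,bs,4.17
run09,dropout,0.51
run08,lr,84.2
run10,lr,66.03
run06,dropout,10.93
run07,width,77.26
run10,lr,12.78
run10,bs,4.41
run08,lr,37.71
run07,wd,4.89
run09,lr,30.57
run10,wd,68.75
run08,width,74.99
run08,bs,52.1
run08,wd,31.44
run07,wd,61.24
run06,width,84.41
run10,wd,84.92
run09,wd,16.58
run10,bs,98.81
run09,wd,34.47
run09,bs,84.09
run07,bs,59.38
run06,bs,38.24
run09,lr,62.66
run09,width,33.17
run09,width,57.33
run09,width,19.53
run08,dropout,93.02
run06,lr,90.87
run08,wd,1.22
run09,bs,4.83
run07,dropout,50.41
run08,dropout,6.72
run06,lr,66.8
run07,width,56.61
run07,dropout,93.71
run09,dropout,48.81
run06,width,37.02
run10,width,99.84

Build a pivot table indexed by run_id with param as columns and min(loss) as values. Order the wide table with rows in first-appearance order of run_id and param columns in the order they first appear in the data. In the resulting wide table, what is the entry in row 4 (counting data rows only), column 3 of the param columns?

With rows in first-appearance order of run_id, row 4 is run_id=run08. param columns in first-appearance order: dropout, wd, bs, width, lr; column 3 is bs.
Long rows with run_id=run08, param=bs: min(89.07, 60.63, 52.1) = 52.1.

52.1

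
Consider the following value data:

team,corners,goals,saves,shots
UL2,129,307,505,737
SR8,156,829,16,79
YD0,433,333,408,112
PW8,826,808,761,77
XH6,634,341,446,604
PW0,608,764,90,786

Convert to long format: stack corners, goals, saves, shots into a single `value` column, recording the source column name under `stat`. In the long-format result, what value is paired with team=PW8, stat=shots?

77

Unpivoting turns each (team, wide-column) pair into one long row.
The wide cell at row PW8, column shots holds 77, so the long row (PW8, shots) has value=77.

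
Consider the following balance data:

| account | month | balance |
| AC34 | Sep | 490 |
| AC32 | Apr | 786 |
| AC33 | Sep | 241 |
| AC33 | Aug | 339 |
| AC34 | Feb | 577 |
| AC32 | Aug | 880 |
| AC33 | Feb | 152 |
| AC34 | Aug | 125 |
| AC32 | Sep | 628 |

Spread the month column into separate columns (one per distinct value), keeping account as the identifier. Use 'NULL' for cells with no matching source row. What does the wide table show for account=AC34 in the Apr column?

NULL

No long-format row has account=AC34 and month=Apr, so the cell is NULL.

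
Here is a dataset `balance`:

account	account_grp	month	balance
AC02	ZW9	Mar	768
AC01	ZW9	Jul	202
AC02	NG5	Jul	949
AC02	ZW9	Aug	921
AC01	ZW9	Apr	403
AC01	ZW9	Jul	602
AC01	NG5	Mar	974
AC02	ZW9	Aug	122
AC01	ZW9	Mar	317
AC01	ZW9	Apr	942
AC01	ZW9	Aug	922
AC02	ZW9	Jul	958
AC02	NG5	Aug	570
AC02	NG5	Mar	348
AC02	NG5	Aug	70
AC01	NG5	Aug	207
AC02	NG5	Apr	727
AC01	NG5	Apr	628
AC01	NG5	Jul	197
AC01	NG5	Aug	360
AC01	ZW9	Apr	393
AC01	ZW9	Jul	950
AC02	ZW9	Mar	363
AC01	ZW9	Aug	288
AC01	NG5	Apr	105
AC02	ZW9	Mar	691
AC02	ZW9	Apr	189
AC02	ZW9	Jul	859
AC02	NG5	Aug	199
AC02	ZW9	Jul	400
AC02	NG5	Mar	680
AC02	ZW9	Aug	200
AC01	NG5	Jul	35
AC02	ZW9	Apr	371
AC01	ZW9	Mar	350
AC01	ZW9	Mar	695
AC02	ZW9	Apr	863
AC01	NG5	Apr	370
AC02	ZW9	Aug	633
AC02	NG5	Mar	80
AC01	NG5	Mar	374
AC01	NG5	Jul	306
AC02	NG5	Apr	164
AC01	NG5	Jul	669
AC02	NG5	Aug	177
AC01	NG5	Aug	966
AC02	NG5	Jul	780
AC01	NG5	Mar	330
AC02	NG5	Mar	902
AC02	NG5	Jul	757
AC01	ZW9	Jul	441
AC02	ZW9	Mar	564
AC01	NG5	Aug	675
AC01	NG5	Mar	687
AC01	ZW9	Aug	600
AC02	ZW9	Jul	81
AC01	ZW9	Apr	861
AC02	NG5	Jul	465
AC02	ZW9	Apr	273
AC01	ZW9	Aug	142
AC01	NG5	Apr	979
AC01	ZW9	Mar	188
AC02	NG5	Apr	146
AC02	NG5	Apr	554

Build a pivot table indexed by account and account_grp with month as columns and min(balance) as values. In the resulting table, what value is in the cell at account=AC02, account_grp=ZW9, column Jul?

81

Rows with account=AC02, account_grp=ZW9 and month=Jul: balance values are 958, 859, 400, 81.
min(958, 859, 400, 81) = 81.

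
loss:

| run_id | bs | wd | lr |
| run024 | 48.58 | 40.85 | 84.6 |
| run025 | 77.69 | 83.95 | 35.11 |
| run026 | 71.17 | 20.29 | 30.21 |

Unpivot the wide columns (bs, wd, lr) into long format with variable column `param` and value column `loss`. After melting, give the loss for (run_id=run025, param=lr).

35.11

Unpivoting turns each (run_id, wide-column) pair into one long row.
The wide cell at row run025, column lr holds 35.11, so the long row (run025, lr) has loss=35.11.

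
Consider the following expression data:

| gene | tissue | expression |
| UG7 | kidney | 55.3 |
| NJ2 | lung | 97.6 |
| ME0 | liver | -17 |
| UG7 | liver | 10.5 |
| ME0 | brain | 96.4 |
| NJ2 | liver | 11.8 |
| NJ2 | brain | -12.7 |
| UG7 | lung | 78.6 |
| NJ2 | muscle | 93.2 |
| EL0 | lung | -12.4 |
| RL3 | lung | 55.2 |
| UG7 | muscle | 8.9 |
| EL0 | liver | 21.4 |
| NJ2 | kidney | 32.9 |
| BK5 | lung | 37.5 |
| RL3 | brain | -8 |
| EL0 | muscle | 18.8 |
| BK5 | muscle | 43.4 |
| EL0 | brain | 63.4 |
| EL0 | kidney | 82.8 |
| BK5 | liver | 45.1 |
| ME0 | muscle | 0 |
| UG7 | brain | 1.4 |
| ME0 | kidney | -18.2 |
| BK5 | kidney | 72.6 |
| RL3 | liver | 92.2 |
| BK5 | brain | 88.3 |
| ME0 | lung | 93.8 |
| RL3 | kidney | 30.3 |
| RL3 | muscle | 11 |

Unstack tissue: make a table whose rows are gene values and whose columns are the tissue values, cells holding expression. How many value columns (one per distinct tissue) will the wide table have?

5 distinct tissue values: lung, brain, liver, kidney, muscle.

5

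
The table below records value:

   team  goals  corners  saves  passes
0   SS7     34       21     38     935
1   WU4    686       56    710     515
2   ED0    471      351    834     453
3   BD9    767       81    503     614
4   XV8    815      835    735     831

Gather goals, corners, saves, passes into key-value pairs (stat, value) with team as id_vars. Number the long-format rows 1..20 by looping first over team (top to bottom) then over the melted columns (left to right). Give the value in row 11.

834

20 rows total (5 × 4). Row 11: index ⌊(11-1)/4⌋ = 2 into team → ED0; (11-1) mod 4 = 2 into the melted columns → saves.
So row 11 is (ED0, saves, 834); value = 834.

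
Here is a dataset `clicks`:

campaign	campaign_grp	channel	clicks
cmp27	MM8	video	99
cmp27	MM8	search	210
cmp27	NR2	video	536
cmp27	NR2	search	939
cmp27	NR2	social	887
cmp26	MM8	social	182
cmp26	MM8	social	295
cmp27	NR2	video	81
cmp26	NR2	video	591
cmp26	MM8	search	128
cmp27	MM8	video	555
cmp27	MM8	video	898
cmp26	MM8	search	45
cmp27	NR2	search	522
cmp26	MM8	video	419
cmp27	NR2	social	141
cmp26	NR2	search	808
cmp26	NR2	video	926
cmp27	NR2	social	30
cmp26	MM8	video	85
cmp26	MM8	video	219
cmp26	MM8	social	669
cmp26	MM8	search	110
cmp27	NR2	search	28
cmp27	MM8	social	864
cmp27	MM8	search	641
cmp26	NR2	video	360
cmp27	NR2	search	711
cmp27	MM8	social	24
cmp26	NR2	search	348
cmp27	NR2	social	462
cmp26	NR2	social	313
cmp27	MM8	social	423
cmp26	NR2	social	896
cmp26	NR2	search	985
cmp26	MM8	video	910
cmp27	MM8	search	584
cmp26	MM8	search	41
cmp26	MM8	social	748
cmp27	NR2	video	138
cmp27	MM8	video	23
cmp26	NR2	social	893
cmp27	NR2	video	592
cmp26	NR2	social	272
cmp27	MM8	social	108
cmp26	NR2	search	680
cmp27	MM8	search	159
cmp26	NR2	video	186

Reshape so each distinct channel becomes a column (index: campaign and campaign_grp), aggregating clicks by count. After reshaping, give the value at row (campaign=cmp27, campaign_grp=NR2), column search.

Rows with campaign=cmp27, campaign_grp=NR2 and channel=search: clicks values are 939, 522, 28, 711.
4 rows match — count = 4.

4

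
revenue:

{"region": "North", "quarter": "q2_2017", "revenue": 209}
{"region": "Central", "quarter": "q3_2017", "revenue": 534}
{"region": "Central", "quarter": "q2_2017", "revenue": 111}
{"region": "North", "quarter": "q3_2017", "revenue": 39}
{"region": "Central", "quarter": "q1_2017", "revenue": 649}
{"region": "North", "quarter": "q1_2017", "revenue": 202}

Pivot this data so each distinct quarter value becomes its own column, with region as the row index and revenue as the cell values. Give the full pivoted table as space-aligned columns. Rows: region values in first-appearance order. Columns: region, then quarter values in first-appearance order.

Columns: region plus the 3 distinct quarter values (q2_2017, q3_2017, q1_2017).
For example, row North column q2_2017 takes revenue=209 from the long row (North, q2_2017).

region   q2_2017  q3_2017  q1_2017
North    209      39       202    
Central  111      534      649    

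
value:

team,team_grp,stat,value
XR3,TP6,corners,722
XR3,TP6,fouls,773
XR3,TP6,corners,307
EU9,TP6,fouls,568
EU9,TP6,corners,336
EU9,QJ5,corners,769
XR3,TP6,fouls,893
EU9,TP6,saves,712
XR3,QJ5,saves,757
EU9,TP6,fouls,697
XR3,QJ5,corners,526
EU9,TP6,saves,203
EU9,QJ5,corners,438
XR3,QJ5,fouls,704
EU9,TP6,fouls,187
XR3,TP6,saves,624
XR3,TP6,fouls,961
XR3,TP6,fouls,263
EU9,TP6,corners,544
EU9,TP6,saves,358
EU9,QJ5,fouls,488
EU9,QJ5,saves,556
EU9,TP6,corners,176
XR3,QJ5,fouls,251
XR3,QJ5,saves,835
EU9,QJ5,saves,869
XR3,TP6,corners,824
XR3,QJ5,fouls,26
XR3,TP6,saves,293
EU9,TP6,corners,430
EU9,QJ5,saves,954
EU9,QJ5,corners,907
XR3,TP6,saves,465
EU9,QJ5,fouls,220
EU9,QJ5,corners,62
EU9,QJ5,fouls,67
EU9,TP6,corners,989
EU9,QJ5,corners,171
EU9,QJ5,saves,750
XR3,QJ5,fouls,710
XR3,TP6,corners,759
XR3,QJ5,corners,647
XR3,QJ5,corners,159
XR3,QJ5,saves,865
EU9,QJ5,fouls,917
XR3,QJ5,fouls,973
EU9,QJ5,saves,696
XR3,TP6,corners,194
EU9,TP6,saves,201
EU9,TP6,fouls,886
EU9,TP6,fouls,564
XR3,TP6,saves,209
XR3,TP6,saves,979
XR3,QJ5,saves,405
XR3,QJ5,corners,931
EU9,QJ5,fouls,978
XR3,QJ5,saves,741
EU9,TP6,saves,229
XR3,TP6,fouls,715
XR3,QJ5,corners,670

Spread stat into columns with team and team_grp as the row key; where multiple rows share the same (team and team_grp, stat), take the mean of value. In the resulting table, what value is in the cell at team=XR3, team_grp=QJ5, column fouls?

532.80

Rows with team=XR3, team_grp=QJ5 and stat=fouls: value values are 704, 251, 26, 710, 973.
(704 + 251 + 26 + 710 + 973) / 5 = 532.80.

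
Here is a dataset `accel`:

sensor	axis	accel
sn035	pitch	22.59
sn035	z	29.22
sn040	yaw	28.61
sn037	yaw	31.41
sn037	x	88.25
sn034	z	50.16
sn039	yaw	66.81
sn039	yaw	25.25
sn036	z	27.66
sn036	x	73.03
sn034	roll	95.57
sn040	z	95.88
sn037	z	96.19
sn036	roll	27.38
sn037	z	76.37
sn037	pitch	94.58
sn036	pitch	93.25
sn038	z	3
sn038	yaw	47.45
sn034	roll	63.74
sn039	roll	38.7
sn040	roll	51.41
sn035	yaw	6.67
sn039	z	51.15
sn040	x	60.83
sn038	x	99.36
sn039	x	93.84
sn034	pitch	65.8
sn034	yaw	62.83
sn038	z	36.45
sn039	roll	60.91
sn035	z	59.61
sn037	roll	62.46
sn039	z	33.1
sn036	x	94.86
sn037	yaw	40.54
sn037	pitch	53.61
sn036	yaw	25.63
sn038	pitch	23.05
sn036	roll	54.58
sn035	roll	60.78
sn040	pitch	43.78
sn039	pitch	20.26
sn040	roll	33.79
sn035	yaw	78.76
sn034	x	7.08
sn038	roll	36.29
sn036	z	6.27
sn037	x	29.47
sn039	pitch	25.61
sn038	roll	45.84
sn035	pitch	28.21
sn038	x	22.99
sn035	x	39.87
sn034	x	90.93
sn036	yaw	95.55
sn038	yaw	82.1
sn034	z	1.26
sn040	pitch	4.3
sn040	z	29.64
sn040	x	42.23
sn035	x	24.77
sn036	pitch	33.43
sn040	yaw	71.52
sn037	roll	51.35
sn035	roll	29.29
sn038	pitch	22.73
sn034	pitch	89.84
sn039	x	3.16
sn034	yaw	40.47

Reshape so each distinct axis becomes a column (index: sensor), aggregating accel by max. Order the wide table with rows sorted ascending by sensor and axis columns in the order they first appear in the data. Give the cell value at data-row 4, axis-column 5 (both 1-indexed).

62.46

With rows sorted ascending by sensor, row 4 is sensor=sn037. axis columns in first-appearance order: pitch, z, yaw, x, roll; column 5 is roll.
Long rows with sensor=sn037, axis=roll: max(62.46, 51.35) = 62.46.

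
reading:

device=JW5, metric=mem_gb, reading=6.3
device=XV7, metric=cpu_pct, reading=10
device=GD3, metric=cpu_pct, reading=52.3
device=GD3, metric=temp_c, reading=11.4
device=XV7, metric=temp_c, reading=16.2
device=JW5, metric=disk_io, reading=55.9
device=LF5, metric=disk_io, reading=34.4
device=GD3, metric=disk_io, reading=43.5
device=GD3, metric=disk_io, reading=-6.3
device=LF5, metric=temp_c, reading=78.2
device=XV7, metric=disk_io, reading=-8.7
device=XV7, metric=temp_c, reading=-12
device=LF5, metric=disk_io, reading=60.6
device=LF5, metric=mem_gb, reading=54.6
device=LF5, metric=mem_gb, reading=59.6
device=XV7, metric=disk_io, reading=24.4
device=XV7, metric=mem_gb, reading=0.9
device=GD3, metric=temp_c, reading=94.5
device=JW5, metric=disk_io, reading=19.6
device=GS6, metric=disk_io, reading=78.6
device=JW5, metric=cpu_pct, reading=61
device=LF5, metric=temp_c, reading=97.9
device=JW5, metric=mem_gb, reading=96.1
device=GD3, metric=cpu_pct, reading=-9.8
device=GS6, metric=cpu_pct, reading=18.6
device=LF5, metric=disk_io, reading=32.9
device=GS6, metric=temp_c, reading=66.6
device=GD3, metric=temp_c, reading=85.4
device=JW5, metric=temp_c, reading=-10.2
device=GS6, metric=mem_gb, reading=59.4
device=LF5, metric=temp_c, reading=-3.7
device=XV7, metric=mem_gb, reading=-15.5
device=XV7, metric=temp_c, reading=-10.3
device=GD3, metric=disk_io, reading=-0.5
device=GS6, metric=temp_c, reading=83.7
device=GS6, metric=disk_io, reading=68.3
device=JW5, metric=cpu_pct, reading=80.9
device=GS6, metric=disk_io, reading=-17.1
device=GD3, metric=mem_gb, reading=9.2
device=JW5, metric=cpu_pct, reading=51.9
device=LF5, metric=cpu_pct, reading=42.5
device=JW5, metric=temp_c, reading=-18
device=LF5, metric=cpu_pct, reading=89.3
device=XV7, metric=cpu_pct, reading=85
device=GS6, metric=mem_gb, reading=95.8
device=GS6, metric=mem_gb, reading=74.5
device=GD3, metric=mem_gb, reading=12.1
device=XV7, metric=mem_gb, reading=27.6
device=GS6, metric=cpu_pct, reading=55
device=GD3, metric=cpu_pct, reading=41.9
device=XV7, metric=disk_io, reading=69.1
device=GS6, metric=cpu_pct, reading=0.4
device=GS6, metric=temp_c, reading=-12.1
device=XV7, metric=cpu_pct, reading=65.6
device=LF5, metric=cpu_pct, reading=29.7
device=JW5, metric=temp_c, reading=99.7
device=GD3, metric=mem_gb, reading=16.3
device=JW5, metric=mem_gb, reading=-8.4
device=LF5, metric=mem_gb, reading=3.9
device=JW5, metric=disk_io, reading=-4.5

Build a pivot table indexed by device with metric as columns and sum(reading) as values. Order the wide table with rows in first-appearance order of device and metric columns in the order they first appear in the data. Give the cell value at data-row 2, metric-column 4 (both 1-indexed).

84.8

With rows in first-appearance order of device, row 2 is device=XV7. metric columns in first-appearance order: mem_gb, cpu_pct, temp_c, disk_io; column 4 is disk_io.
Long rows with device=XV7, metric=disk_io: -8.7 + 24.4 + 69.1 = 84.8.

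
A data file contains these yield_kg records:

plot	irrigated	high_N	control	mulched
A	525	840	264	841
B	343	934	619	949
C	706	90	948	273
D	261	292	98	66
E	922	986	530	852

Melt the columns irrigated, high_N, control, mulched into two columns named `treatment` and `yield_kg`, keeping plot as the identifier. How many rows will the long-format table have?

5 plot values × 4 melted columns = 20 rows.

20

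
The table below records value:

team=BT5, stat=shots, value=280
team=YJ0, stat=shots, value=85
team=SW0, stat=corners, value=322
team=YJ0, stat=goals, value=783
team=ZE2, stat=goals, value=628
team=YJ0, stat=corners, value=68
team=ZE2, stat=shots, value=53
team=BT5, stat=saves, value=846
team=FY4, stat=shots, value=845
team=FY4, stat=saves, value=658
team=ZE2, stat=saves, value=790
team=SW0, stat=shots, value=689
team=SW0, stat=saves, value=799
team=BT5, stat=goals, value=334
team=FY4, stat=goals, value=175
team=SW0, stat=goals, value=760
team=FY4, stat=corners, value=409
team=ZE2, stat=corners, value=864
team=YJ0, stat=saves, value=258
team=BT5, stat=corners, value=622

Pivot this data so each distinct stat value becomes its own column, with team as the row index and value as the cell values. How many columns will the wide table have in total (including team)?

1 column for team plus 4 distinct stat values → 5 columns.

5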